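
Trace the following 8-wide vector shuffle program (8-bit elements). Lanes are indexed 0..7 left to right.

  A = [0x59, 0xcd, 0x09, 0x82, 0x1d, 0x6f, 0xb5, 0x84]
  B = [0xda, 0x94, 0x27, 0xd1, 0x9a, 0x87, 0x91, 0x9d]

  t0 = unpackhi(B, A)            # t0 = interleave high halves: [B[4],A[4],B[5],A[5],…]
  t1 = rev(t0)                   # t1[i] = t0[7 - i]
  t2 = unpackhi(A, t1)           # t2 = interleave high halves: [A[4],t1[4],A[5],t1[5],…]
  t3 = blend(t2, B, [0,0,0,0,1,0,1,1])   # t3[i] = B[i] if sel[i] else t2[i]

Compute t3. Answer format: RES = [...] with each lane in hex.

  t0: 9a 1d 87 6f 91 b5 9d 84
  t1: 84 9d b5 91 6f 87 1d 9a
  t2: 1d 6f 6f 87 b5 1d 84 9a
  t3: 1d 6f 6f 87 9a 1d 91 9d

RES = [ 0x1d  0x6f  0x6f  0x87  0x9a  0x1d  0x91  0x9d ]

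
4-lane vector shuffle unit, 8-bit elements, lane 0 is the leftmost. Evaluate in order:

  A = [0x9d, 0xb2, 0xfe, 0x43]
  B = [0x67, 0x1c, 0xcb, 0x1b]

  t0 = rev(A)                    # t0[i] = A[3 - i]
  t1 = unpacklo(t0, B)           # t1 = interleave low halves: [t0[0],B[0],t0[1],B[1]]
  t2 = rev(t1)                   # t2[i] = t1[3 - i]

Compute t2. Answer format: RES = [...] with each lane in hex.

  t0: 43 fe b2 9d
  t1: 43 67 fe 1c
  t2: 1c fe 67 43

RES = [ 0x1c  0xfe  0x67  0x43 ]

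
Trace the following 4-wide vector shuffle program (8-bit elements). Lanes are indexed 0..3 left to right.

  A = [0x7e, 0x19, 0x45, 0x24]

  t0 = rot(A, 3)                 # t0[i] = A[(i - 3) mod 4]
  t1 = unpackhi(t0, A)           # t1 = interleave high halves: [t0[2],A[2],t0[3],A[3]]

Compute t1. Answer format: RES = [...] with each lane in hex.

→ t0 |19|45|24|7e|
→ t1 |24|45|7e|24|

RES = [0x24, 0x45, 0x7e, 0x24]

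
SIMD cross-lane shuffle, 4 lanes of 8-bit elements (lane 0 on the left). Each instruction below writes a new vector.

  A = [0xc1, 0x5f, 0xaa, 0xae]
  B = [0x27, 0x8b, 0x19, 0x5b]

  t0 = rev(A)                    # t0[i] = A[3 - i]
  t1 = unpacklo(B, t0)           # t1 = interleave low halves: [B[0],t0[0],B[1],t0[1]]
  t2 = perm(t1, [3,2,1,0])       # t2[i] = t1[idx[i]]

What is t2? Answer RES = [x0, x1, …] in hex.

RES = [0xaa, 0x8b, 0xae, 0x27]

t0 = [0xae, 0xaa, 0x5f, 0xc1]
t1 = [0x27, 0xae, 0x8b, 0xaa]
t2 = [0xaa, 0x8b, 0xae, 0x27]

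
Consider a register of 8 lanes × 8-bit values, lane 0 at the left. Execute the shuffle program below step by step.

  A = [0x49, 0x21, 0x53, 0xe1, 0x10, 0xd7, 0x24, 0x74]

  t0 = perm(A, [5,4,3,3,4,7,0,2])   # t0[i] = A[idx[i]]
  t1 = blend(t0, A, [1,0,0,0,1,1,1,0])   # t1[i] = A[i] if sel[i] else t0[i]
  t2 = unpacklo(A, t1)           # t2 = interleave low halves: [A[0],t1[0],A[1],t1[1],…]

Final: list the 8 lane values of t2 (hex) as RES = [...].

RES = [0x49, 0x49, 0x21, 0x10, 0x53, 0xe1, 0xe1, 0xe1]

t0 = [0xd7, 0x10, 0xe1, 0xe1, 0x10, 0x74, 0x49, 0x53]
t1 = [0x49, 0x10, 0xe1, 0xe1, 0x10, 0xd7, 0x24, 0x53]
t2 = [0x49, 0x49, 0x21, 0x10, 0x53, 0xe1, 0xe1, 0xe1]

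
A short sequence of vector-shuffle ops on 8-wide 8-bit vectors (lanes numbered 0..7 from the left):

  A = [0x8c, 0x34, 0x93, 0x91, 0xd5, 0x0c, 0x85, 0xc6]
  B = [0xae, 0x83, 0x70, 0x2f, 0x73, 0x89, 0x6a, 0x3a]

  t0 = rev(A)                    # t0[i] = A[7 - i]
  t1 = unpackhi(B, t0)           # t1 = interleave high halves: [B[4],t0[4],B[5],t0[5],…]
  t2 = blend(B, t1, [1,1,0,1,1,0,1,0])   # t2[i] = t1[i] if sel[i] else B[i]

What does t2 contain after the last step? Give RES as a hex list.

  t0: c6 85 0c d5 91 93 34 8c
  t1: 73 91 89 93 6a 34 3a 8c
  t2: 73 91 70 93 6a 89 3a 3a

RES = [ 0x73  0x91  0x70  0x93  0x6a  0x89  0x3a  0x3a ]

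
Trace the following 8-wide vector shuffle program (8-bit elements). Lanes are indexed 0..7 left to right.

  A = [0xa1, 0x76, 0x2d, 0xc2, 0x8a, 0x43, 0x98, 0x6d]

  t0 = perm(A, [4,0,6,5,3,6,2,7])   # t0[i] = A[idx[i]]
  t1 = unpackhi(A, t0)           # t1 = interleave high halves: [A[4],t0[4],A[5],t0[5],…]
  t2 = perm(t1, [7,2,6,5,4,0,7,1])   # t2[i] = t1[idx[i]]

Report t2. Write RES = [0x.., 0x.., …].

RES = [0x6d, 0x43, 0x6d, 0x2d, 0x98, 0x8a, 0x6d, 0xc2]

  t0: 8a a1 98 43 c2 98 2d 6d
  t1: 8a c2 43 98 98 2d 6d 6d
  t2: 6d 43 6d 2d 98 8a 6d c2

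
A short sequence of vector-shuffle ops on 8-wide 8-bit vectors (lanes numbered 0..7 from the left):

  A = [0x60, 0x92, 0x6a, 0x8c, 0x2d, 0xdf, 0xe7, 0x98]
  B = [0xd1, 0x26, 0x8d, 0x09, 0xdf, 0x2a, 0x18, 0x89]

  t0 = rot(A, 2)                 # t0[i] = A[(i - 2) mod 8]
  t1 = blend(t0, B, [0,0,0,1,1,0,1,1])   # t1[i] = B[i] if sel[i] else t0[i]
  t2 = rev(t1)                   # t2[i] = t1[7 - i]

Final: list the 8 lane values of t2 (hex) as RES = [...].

RES = [ 0x89  0x18  0x8c  0xdf  0x09  0x60  0x98  0xe7 ]

→ t0 |e7|98|60|92|6a|8c|2d|df|
→ t1 |e7|98|60|09|df|8c|18|89|
→ t2 |89|18|8c|df|09|60|98|e7|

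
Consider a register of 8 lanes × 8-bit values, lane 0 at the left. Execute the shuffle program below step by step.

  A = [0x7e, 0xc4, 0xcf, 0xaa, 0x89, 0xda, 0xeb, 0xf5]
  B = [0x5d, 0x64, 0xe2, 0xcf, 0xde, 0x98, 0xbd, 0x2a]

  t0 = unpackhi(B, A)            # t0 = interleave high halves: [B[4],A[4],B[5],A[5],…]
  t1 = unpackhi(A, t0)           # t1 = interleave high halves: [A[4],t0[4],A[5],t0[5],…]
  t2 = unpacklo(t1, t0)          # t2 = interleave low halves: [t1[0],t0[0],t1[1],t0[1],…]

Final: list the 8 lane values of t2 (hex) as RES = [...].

RES = [ 0x89  0xde  0xbd  0x89  0xda  0x98  0xeb  0xda ]

t0 = [0xde, 0x89, 0x98, 0xda, 0xbd, 0xeb, 0x2a, 0xf5]
t1 = [0x89, 0xbd, 0xda, 0xeb, 0xeb, 0x2a, 0xf5, 0xf5]
t2 = [0x89, 0xde, 0xbd, 0x89, 0xda, 0x98, 0xeb, 0xda]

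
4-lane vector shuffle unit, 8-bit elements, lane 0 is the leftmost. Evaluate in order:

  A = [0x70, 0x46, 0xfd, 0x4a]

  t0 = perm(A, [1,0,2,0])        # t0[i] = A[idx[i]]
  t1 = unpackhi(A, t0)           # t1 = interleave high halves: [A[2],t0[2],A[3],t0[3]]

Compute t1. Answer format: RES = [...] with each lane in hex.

RES = [ 0xfd  0xfd  0x4a  0x70 ]

t0 = [0x46, 0x70, 0xfd, 0x70]
t1 = [0xfd, 0xfd, 0x4a, 0x70]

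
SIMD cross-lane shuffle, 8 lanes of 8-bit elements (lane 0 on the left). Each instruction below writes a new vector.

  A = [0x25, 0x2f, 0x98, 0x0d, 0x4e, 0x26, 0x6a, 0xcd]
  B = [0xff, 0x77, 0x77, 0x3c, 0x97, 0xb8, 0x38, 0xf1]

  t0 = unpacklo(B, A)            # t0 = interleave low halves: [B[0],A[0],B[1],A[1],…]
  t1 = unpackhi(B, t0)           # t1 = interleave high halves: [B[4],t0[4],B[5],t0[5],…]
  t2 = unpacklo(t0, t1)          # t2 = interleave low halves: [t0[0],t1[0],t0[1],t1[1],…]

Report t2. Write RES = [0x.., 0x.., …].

→ t0 |ff|25|77|2f|77|98|3c|0d|
→ t1 |97|77|b8|98|38|3c|f1|0d|
→ t2 |ff|97|25|77|77|b8|2f|98|

RES = [0xff, 0x97, 0x25, 0x77, 0x77, 0xb8, 0x2f, 0x98]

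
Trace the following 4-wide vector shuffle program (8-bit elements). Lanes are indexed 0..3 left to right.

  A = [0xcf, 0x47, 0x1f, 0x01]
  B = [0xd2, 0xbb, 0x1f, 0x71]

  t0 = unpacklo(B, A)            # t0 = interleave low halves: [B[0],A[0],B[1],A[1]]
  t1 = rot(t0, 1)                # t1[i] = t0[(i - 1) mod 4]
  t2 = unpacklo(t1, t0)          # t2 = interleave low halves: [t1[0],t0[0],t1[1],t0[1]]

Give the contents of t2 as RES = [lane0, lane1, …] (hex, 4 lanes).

  t0: d2 cf bb 47
  t1: 47 d2 cf bb
  t2: 47 d2 d2 cf

RES = [0x47, 0xd2, 0xd2, 0xcf]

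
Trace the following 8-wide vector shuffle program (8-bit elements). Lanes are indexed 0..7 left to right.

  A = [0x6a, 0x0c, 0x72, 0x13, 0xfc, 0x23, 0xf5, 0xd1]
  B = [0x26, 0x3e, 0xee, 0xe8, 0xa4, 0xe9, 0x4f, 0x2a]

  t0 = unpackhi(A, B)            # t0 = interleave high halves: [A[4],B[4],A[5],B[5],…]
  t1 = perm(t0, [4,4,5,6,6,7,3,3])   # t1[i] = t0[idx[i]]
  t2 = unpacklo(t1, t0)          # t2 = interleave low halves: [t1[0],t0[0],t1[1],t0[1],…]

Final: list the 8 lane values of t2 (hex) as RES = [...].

t0 = [0xfc, 0xa4, 0x23, 0xe9, 0xf5, 0x4f, 0xd1, 0x2a]
t1 = [0xf5, 0xf5, 0x4f, 0xd1, 0xd1, 0x2a, 0xe9, 0xe9]
t2 = [0xf5, 0xfc, 0xf5, 0xa4, 0x4f, 0x23, 0xd1, 0xe9]

RES = [0xf5, 0xfc, 0xf5, 0xa4, 0x4f, 0x23, 0xd1, 0xe9]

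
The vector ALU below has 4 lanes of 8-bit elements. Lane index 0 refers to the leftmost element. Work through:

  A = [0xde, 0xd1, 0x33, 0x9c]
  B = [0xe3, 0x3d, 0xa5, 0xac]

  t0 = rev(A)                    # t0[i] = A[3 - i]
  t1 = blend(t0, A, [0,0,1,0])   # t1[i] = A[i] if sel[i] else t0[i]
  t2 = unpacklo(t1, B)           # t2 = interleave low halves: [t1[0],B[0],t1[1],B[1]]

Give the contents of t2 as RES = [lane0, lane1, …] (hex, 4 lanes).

RES = [0x9c, 0xe3, 0x33, 0x3d]

→ t0 |9c|33|d1|de|
→ t1 |9c|33|33|de|
→ t2 |9c|e3|33|3d|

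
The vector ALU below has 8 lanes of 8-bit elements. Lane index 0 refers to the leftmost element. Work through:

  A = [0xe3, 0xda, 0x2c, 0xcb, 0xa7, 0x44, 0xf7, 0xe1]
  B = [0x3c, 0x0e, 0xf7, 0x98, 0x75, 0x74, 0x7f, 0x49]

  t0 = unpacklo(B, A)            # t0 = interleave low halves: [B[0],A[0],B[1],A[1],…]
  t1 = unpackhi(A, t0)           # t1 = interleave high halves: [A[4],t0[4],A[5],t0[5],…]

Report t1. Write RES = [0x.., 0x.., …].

RES = [0xa7, 0xf7, 0x44, 0x2c, 0xf7, 0x98, 0xe1, 0xcb]

t0 = [0x3c, 0xe3, 0x0e, 0xda, 0xf7, 0x2c, 0x98, 0xcb]
t1 = [0xa7, 0xf7, 0x44, 0x2c, 0xf7, 0x98, 0xe1, 0xcb]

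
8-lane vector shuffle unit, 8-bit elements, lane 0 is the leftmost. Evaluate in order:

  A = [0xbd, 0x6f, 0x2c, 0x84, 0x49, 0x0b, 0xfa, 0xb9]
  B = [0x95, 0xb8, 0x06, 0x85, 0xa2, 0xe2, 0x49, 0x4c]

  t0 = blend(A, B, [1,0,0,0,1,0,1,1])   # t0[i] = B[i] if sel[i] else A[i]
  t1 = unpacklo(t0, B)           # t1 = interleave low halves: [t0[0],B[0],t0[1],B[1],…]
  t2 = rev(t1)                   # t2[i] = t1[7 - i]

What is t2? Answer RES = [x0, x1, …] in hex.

RES = [ 0x85  0x84  0x06  0x2c  0xb8  0x6f  0x95  0x95 ]

→ t0 |95|6f|2c|84|a2|0b|49|4c|
→ t1 |95|95|6f|b8|2c|06|84|85|
→ t2 |85|84|06|2c|b8|6f|95|95|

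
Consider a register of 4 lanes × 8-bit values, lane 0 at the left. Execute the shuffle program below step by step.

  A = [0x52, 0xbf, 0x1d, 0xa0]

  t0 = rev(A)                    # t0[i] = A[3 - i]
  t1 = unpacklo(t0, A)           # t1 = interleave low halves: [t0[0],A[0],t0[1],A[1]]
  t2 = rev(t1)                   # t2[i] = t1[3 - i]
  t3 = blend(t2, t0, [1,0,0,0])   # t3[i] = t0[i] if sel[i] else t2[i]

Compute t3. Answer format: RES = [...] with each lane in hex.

RES = [ 0xa0  0x1d  0x52  0xa0 ]

t0 = [0xa0, 0x1d, 0xbf, 0x52]
t1 = [0xa0, 0x52, 0x1d, 0xbf]
t2 = [0xbf, 0x1d, 0x52, 0xa0]
t3 = [0xa0, 0x1d, 0x52, 0xa0]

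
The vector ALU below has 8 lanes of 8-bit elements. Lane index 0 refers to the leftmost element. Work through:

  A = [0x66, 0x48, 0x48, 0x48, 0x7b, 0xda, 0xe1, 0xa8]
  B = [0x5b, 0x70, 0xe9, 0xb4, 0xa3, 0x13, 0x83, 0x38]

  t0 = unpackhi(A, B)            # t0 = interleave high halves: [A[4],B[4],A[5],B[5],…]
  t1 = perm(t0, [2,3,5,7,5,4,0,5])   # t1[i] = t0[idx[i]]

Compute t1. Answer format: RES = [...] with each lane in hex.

→ t0 |7b|a3|da|13|e1|83|a8|38|
→ t1 |da|13|83|38|83|e1|7b|83|

RES = [ 0xda  0x13  0x83  0x38  0x83  0xe1  0x7b  0x83 ]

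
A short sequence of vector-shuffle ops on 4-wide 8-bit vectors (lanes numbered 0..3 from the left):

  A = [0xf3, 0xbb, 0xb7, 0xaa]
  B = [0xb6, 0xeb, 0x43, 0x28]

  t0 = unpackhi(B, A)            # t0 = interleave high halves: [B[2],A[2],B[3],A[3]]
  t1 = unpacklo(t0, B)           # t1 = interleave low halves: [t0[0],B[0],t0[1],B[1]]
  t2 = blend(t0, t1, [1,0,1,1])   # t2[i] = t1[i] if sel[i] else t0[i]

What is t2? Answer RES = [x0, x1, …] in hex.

RES = [0x43, 0xb7, 0xb7, 0xeb]

t0 = [0x43, 0xb7, 0x28, 0xaa]
t1 = [0x43, 0xb6, 0xb7, 0xeb]
t2 = [0x43, 0xb7, 0xb7, 0xeb]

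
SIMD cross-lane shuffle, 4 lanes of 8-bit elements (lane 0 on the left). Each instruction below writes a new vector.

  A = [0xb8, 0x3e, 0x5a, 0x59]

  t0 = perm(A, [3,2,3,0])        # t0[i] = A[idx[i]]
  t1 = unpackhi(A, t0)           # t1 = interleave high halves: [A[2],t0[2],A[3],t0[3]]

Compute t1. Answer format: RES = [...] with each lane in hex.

→ t0 |59|5a|59|b8|
→ t1 |5a|59|59|b8|

RES = [0x5a, 0x59, 0x59, 0xb8]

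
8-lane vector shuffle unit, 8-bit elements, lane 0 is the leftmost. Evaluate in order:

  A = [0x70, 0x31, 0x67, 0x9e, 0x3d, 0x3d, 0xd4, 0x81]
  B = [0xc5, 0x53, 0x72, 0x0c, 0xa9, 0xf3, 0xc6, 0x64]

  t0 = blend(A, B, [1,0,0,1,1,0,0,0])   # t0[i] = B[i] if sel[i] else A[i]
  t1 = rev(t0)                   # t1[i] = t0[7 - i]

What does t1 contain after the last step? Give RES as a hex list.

RES = [0x81, 0xd4, 0x3d, 0xa9, 0x0c, 0x67, 0x31, 0xc5]

→ t0 |c5|31|67|0c|a9|3d|d4|81|
→ t1 |81|d4|3d|a9|0c|67|31|c5|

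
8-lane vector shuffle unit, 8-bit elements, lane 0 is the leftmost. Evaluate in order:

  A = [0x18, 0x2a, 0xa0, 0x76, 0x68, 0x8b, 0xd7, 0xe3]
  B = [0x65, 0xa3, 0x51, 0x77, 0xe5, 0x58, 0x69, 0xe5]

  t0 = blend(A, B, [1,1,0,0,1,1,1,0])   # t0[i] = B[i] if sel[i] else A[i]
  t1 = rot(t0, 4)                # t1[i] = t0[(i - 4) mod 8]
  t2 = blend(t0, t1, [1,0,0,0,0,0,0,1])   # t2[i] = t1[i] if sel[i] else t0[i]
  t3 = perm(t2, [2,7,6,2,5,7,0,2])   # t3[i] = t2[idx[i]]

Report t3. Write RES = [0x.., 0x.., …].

RES = [ 0xa0  0x76  0x69  0xa0  0x58  0x76  0xe5  0xa0 ]

t0 = [0x65, 0xa3, 0xa0, 0x76, 0xe5, 0x58, 0x69, 0xe3]
t1 = [0xe5, 0x58, 0x69, 0xe3, 0x65, 0xa3, 0xa0, 0x76]
t2 = [0xe5, 0xa3, 0xa0, 0x76, 0xe5, 0x58, 0x69, 0x76]
t3 = [0xa0, 0x76, 0x69, 0xa0, 0x58, 0x76, 0xe5, 0xa0]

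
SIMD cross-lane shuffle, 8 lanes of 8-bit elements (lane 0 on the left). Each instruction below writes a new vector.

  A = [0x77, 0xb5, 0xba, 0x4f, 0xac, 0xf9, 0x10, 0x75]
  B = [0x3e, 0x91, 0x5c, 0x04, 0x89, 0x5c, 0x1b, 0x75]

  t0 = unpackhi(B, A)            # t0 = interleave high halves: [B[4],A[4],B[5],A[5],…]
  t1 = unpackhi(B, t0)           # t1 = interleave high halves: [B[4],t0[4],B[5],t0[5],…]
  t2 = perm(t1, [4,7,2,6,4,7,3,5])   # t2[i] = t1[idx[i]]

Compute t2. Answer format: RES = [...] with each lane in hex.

RES = [0x1b, 0x75, 0x5c, 0x75, 0x1b, 0x75, 0x10, 0x75]

t0 = [0x89, 0xac, 0x5c, 0xf9, 0x1b, 0x10, 0x75, 0x75]
t1 = [0x89, 0x1b, 0x5c, 0x10, 0x1b, 0x75, 0x75, 0x75]
t2 = [0x1b, 0x75, 0x5c, 0x75, 0x1b, 0x75, 0x10, 0x75]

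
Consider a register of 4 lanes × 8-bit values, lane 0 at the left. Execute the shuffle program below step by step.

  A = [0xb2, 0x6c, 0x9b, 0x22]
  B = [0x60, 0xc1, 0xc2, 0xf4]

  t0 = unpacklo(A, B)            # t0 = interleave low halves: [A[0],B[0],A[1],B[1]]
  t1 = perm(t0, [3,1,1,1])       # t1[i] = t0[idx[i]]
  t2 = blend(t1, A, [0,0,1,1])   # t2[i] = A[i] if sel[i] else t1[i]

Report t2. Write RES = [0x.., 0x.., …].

RES = [0xc1, 0x60, 0x9b, 0x22]

t0 = [0xb2, 0x60, 0x6c, 0xc1]
t1 = [0xc1, 0x60, 0x60, 0x60]
t2 = [0xc1, 0x60, 0x9b, 0x22]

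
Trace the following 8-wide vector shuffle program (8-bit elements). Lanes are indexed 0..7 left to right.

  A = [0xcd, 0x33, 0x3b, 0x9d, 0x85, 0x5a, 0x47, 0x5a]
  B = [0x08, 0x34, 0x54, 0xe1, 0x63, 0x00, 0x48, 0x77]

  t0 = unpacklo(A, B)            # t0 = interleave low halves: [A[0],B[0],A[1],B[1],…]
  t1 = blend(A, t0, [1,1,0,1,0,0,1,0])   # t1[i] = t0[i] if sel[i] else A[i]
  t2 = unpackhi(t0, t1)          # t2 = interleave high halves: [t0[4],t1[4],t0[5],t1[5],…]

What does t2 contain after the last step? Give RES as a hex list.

t0 = [0xcd, 0x08, 0x33, 0x34, 0x3b, 0x54, 0x9d, 0xe1]
t1 = [0xcd, 0x08, 0x3b, 0x34, 0x85, 0x5a, 0x9d, 0x5a]
t2 = [0x3b, 0x85, 0x54, 0x5a, 0x9d, 0x9d, 0xe1, 0x5a]

RES = [ 0x3b  0x85  0x54  0x5a  0x9d  0x9d  0xe1  0x5a ]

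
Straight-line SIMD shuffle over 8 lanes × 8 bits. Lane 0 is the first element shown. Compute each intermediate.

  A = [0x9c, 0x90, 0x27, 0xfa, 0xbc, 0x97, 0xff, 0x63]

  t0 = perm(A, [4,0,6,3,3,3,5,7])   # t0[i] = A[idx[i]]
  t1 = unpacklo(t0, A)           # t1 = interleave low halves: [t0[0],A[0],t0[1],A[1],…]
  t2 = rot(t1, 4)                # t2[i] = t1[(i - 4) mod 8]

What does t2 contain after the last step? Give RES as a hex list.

  t0: bc 9c ff fa fa fa 97 63
  t1: bc 9c 9c 90 ff 27 fa fa
  t2: ff 27 fa fa bc 9c 9c 90

RES = [ 0xff  0x27  0xfa  0xfa  0xbc  0x9c  0x9c  0x90 ]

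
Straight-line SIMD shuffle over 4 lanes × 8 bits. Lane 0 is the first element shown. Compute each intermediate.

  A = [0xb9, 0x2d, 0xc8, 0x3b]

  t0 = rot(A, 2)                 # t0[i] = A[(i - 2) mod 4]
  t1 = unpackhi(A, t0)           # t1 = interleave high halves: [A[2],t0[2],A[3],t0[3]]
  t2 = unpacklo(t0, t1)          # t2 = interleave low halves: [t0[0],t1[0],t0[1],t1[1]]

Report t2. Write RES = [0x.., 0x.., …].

→ t0 |c8|3b|b9|2d|
→ t1 |c8|b9|3b|2d|
→ t2 |c8|c8|3b|b9|

RES = [0xc8, 0xc8, 0x3b, 0xb9]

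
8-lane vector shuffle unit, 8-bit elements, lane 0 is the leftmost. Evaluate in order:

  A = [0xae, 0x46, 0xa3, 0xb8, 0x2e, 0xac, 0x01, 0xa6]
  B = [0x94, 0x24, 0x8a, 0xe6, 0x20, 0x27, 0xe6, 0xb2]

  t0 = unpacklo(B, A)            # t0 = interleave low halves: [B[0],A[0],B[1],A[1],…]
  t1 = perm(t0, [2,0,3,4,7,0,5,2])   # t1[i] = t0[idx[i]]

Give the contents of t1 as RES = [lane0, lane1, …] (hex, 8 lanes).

t0 = [0x94, 0xae, 0x24, 0x46, 0x8a, 0xa3, 0xe6, 0xb8]
t1 = [0x24, 0x94, 0x46, 0x8a, 0xb8, 0x94, 0xa3, 0x24]

RES = [ 0x24  0x94  0x46  0x8a  0xb8  0x94  0xa3  0x24 ]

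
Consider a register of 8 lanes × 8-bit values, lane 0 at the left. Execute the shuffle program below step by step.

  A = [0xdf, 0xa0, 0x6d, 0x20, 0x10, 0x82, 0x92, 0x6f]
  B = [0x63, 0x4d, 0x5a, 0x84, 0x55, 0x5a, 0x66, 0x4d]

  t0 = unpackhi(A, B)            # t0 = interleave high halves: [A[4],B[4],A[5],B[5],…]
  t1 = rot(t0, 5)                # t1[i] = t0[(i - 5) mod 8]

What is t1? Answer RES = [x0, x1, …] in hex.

  t0: 10 55 82 5a 92 66 6f 4d
  t1: 5a 92 66 6f 4d 10 55 82

RES = [ 0x5a  0x92  0x66  0x6f  0x4d  0x10  0x55  0x82 ]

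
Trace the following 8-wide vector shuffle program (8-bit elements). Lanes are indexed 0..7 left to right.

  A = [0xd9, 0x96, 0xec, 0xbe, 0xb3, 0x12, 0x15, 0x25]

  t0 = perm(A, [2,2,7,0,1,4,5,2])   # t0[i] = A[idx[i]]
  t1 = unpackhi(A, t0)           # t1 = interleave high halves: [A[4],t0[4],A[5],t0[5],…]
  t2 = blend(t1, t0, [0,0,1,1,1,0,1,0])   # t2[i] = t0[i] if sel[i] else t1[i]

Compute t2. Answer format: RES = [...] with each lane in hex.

RES = [0xb3, 0x96, 0x25, 0xd9, 0x96, 0x12, 0x12, 0xec]

t0 = [0xec, 0xec, 0x25, 0xd9, 0x96, 0xb3, 0x12, 0xec]
t1 = [0xb3, 0x96, 0x12, 0xb3, 0x15, 0x12, 0x25, 0xec]
t2 = [0xb3, 0x96, 0x25, 0xd9, 0x96, 0x12, 0x12, 0xec]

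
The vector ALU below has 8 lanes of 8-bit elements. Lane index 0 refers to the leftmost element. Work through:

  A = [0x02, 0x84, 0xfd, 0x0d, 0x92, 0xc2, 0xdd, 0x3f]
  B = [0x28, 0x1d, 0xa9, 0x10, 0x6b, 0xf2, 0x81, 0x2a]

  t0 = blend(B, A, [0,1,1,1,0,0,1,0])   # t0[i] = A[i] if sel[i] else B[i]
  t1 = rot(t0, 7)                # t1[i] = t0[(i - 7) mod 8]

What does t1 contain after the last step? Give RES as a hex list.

RES = [ 0x84  0xfd  0x0d  0x6b  0xf2  0xdd  0x2a  0x28 ]

t0 = [0x28, 0x84, 0xfd, 0x0d, 0x6b, 0xf2, 0xdd, 0x2a]
t1 = [0x84, 0xfd, 0x0d, 0x6b, 0xf2, 0xdd, 0x2a, 0x28]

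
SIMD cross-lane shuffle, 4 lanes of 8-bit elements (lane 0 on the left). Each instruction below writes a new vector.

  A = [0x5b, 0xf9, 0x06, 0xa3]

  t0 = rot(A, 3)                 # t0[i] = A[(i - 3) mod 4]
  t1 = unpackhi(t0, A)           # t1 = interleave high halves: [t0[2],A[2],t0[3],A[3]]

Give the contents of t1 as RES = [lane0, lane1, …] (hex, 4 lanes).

RES = [ 0xa3  0x06  0x5b  0xa3 ]

t0 = [0xf9, 0x06, 0xa3, 0x5b]
t1 = [0xa3, 0x06, 0x5b, 0xa3]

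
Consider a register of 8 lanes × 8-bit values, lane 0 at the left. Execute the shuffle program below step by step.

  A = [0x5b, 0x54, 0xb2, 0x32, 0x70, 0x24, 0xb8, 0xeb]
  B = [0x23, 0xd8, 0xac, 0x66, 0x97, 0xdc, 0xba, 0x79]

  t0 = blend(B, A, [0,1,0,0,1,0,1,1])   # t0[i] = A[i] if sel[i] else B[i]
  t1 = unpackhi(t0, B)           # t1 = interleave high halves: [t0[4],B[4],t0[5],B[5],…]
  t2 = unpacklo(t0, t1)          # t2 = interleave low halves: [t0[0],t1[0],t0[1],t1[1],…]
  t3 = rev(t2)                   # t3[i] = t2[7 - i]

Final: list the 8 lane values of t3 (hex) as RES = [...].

RES = [ 0xdc  0x66  0xdc  0xac  0x97  0x54  0x70  0x23 ]

  t0: 23 54 ac 66 70 dc b8 eb
  t1: 70 97 dc dc b8 ba eb 79
  t2: 23 70 54 97 ac dc 66 dc
  t3: dc 66 dc ac 97 54 70 23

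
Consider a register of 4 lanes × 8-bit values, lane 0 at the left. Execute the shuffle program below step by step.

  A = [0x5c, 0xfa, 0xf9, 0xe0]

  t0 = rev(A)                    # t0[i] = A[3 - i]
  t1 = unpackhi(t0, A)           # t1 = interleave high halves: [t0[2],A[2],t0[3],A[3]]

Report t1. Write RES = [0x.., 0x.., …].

t0 = [0xe0, 0xf9, 0xfa, 0x5c]
t1 = [0xfa, 0xf9, 0x5c, 0xe0]

RES = [0xfa, 0xf9, 0x5c, 0xe0]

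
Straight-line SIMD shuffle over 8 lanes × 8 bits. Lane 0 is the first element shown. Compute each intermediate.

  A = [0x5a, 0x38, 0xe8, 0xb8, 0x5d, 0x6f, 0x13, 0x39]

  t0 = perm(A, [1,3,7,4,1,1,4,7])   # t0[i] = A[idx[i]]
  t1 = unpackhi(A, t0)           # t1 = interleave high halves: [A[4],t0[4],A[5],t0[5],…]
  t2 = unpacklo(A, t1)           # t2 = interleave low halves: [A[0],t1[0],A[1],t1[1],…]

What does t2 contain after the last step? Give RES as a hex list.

  t0: 38 b8 39 5d 38 38 5d 39
  t1: 5d 38 6f 38 13 5d 39 39
  t2: 5a 5d 38 38 e8 6f b8 38

RES = [ 0x5a  0x5d  0x38  0x38  0xe8  0x6f  0xb8  0x38 ]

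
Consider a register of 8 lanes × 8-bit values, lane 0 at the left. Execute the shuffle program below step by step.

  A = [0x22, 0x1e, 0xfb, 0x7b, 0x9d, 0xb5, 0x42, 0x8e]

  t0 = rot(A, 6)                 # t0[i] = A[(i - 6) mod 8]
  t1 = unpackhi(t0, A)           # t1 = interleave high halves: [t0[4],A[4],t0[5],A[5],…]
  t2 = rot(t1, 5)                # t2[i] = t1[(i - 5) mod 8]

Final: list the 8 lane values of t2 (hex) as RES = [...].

t0 = [0xfb, 0x7b, 0x9d, 0xb5, 0x42, 0x8e, 0x22, 0x1e]
t1 = [0x42, 0x9d, 0x8e, 0xb5, 0x22, 0x42, 0x1e, 0x8e]
t2 = [0xb5, 0x22, 0x42, 0x1e, 0x8e, 0x42, 0x9d, 0x8e]

RES = [0xb5, 0x22, 0x42, 0x1e, 0x8e, 0x42, 0x9d, 0x8e]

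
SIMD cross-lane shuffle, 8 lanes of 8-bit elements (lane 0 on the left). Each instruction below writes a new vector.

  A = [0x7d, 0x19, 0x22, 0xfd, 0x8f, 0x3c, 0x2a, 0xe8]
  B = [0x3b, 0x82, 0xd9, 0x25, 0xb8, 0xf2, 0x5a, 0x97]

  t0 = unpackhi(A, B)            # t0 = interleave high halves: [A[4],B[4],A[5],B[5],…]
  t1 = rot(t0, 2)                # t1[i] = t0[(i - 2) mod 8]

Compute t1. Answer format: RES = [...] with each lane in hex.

→ t0 |8f|b8|3c|f2|2a|5a|e8|97|
→ t1 |e8|97|8f|b8|3c|f2|2a|5a|

RES = [0xe8, 0x97, 0x8f, 0xb8, 0x3c, 0xf2, 0x2a, 0x5a]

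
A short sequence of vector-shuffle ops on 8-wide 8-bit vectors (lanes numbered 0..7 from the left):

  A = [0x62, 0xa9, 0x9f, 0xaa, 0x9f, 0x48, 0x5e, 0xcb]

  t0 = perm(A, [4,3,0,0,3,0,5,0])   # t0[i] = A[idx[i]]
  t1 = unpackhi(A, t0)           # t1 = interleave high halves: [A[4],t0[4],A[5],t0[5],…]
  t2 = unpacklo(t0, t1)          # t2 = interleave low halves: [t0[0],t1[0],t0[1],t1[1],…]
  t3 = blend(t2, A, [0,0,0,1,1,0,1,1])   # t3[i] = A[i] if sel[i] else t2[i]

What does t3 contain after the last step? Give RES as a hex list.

RES = [0x9f, 0x9f, 0xaa, 0xaa, 0x9f, 0x48, 0x5e, 0xcb]

  t0: 9f aa 62 62 aa 62 48 62
  t1: 9f aa 48 62 5e 48 cb 62
  t2: 9f 9f aa aa 62 48 62 62
  t3: 9f 9f aa aa 9f 48 5e cb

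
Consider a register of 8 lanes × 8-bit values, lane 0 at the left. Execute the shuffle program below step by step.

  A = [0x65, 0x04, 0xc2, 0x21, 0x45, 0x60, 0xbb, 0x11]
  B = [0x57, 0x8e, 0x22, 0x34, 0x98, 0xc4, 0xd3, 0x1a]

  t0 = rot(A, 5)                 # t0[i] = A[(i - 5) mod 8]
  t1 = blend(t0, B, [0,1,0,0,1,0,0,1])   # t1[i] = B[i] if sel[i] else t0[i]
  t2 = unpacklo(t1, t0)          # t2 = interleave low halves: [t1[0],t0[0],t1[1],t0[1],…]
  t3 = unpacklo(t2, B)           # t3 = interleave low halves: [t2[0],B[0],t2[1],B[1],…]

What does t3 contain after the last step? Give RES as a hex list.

t0 = [0x21, 0x45, 0x60, 0xbb, 0x11, 0x65, 0x04, 0xc2]
t1 = [0x21, 0x8e, 0x60, 0xbb, 0x98, 0x65, 0x04, 0x1a]
t2 = [0x21, 0x21, 0x8e, 0x45, 0x60, 0x60, 0xbb, 0xbb]
t3 = [0x21, 0x57, 0x21, 0x8e, 0x8e, 0x22, 0x45, 0x34]

RES = [0x21, 0x57, 0x21, 0x8e, 0x8e, 0x22, 0x45, 0x34]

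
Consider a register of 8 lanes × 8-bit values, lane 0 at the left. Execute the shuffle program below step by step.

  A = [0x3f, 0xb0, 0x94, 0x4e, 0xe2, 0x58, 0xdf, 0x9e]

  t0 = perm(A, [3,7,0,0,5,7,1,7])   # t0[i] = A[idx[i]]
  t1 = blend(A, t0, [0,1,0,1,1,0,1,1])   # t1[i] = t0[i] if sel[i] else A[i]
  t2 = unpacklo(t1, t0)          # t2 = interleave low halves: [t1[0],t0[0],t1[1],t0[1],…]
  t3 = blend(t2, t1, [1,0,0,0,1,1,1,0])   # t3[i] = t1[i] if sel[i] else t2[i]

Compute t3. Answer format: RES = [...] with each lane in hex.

RES = [0x3f, 0x4e, 0x9e, 0x9e, 0x58, 0x58, 0xb0, 0x3f]

→ t0 |4e|9e|3f|3f|58|9e|b0|9e|
→ t1 |3f|9e|94|3f|58|58|b0|9e|
→ t2 |3f|4e|9e|9e|94|3f|3f|3f|
→ t3 |3f|4e|9e|9e|58|58|b0|3f|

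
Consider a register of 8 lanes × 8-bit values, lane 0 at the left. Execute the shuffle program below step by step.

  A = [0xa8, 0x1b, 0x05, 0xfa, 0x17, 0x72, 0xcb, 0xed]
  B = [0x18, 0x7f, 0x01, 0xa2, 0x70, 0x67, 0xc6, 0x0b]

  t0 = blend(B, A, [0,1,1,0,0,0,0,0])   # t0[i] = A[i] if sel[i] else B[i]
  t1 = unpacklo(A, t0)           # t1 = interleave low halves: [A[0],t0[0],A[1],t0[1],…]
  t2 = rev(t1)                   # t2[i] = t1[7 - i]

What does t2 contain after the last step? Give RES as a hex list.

  t0: 18 1b 05 a2 70 67 c6 0b
  t1: a8 18 1b 1b 05 05 fa a2
  t2: a2 fa 05 05 1b 1b 18 a8

RES = [0xa2, 0xfa, 0x05, 0x05, 0x1b, 0x1b, 0x18, 0xa8]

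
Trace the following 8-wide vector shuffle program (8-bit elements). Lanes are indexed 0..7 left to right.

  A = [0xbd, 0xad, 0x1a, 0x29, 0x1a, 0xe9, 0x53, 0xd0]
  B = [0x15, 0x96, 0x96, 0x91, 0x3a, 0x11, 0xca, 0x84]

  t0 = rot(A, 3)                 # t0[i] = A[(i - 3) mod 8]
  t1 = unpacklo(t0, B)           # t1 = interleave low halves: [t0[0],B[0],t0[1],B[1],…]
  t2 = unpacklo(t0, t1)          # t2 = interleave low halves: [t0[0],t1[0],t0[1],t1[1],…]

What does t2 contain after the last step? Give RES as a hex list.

→ t0 |e9|53|d0|bd|ad|1a|29|1a|
→ t1 |e9|15|53|96|d0|96|bd|91|
→ t2 |e9|e9|53|15|d0|53|bd|96|

RES = [ 0xe9  0xe9  0x53  0x15  0xd0  0x53  0xbd  0x96 ]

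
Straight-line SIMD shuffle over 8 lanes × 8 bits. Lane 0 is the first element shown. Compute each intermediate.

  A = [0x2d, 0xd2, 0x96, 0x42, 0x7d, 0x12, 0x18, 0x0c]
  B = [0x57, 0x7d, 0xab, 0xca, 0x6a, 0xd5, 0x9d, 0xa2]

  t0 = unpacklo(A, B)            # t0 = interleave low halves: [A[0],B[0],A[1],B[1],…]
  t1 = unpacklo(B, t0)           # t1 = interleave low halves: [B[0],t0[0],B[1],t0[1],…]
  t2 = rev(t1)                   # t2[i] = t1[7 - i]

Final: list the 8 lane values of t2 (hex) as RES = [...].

  t0: 2d 57 d2 7d 96 ab 42 ca
  t1: 57 2d 7d 57 ab d2 ca 7d
  t2: 7d ca d2 ab 57 7d 2d 57

RES = [ 0x7d  0xca  0xd2  0xab  0x57  0x7d  0x2d  0x57 ]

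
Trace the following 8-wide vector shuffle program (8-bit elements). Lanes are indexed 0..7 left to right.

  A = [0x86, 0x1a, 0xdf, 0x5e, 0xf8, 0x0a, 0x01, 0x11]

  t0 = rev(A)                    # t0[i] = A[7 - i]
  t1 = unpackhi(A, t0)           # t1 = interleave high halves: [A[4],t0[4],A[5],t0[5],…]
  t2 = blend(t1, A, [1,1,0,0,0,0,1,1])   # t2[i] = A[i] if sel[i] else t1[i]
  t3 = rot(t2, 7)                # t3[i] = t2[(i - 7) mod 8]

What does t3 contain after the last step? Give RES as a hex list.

RES = [0x1a, 0x0a, 0xdf, 0x01, 0x1a, 0x01, 0x11, 0x86]

→ t0 |11|01|0a|f8|5e|df|1a|86|
→ t1 |f8|5e|0a|df|01|1a|11|86|
→ t2 |86|1a|0a|df|01|1a|01|11|
→ t3 |1a|0a|df|01|1a|01|11|86|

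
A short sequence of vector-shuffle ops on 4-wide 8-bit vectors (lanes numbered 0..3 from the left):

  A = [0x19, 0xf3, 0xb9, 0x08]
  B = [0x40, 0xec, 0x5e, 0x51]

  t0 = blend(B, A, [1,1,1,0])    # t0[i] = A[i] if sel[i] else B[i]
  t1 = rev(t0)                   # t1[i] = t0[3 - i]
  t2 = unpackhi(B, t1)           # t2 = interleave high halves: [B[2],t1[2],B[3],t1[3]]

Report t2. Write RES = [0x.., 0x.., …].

t0 = [0x19, 0xf3, 0xb9, 0x51]
t1 = [0x51, 0xb9, 0xf3, 0x19]
t2 = [0x5e, 0xf3, 0x51, 0x19]

RES = [0x5e, 0xf3, 0x51, 0x19]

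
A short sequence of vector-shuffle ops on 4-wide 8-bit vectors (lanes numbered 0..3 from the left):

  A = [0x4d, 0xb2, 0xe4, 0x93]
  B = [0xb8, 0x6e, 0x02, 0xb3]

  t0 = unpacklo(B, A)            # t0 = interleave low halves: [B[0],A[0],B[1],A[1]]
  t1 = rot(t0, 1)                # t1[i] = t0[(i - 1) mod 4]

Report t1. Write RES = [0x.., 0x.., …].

  t0: b8 4d 6e b2
  t1: b2 b8 4d 6e

RES = [0xb2, 0xb8, 0x4d, 0x6e]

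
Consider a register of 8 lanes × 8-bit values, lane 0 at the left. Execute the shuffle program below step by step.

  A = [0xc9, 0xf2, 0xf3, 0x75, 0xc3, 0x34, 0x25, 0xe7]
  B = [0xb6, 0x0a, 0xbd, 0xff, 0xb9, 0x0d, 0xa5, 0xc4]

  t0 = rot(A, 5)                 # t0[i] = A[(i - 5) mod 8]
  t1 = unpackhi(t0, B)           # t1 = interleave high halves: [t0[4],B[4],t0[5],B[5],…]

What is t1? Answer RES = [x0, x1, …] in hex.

t0 = [0x75, 0xc3, 0x34, 0x25, 0xe7, 0xc9, 0xf2, 0xf3]
t1 = [0xe7, 0xb9, 0xc9, 0x0d, 0xf2, 0xa5, 0xf3, 0xc4]

RES = [ 0xe7  0xb9  0xc9  0x0d  0xf2  0xa5  0xf3  0xc4 ]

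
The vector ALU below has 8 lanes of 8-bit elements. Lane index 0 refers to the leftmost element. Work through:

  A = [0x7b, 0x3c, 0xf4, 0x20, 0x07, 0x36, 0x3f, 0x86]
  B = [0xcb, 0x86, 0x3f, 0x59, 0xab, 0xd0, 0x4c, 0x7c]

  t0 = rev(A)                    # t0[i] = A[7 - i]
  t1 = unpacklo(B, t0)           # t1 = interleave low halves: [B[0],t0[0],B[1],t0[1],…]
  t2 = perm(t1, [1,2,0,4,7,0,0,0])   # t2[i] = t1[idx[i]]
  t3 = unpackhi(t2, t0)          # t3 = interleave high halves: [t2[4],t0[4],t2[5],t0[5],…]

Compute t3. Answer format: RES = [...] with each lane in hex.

  t0: 86 3f 36 07 20 f4 3c 7b
  t1: cb 86 86 3f 3f 36 59 07
  t2: 86 86 cb 3f 07 cb cb cb
  t3: 07 20 cb f4 cb 3c cb 7b

RES = [ 0x07  0x20  0xcb  0xf4  0xcb  0x3c  0xcb  0x7b ]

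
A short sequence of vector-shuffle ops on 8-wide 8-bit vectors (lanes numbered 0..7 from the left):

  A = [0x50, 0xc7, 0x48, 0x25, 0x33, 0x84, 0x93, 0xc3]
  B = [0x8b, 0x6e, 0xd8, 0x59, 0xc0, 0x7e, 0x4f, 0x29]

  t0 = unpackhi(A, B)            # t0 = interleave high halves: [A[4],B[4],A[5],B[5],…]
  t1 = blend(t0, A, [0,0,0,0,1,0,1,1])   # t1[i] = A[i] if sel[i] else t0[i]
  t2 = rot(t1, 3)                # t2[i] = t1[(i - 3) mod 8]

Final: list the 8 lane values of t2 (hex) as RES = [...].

t0 = [0x33, 0xc0, 0x84, 0x7e, 0x93, 0x4f, 0xc3, 0x29]
t1 = [0x33, 0xc0, 0x84, 0x7e, 0x33, 0x4f, 0x93, 0xc3]
t2 = [0x4f, 0x93, 0xc3, 0x33, 0xc0, 0x84, 0x7e, 0x33]

RES = [0x4f, 0x93, 0xc3, 0x33, 0xc0, 0x84, 0x7e, 0x33]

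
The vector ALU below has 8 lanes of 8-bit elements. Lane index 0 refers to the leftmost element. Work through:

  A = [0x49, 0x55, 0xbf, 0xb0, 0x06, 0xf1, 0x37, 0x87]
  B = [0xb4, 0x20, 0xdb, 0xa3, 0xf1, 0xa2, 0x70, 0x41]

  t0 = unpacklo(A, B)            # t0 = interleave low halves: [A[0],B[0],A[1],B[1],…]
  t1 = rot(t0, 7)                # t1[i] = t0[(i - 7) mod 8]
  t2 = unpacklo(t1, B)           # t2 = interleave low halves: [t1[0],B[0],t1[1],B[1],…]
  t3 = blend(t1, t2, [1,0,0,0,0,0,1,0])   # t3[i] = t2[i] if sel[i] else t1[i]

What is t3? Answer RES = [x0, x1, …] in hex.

→ t0 |49|b4|55|20|bf|db|b0|a3|
→ t1 |b4|55|20|bf|db|b0|a3|49|
→ t2 |b4|b4|55|20|20|db|bf|a3|
→ t3 |b4|55|20|bf|db|b0|bf|49|

RES = [ 0xb4  0x55  0x20  0xbf  0xdb  0xb0  0xbf  0x49 ]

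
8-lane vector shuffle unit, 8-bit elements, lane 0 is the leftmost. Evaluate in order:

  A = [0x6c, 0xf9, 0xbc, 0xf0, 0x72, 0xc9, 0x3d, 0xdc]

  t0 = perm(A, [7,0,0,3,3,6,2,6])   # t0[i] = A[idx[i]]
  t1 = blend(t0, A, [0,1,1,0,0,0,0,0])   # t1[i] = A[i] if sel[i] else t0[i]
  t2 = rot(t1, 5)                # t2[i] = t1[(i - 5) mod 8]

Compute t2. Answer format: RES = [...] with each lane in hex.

RES = [ 0xf0  0xf0  0x3d  0xbc  0x3d  0xdc  0xf9  0xbc ]

  t0: dc 6c 6c f0 f0 3d bc 3d
  t1: dc f9 bc f0 f0 3d bc 3d
  t2: f0 f0 3d bc 3d dc f9 bc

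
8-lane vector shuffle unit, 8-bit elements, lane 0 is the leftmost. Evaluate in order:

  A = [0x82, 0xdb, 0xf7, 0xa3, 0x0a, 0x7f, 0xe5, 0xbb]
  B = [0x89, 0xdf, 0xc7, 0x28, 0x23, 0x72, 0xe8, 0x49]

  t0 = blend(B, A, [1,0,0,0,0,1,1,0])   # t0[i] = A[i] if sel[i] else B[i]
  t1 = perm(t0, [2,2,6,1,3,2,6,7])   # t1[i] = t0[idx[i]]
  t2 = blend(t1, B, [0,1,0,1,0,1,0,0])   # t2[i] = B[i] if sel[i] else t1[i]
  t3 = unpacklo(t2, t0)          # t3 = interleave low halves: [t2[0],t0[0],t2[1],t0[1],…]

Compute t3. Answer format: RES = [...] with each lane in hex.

t0 = [0x82, 0xdf, 0xc7, 0x28, 0x23, 0x7f, 0xe5, 0x49]
t1 = [0xc7, 0xc7, 0xe5, 0xdf, 0x28, 0xc7, 0xe5, 0x49]
t2 = [0xc7, 0xdf, 0xe5, 0x28, 0x28, 0x72, 0xe5, 0x49]
t3 = [0xc7, 0x82, 0xdf, 0xdf, 0xe5, 0xc7, 0x28, 0x28]

RES = [ 0xc7  0x82  0xdf  0xdf  0xe5  0xc7  0x28  0x28 ]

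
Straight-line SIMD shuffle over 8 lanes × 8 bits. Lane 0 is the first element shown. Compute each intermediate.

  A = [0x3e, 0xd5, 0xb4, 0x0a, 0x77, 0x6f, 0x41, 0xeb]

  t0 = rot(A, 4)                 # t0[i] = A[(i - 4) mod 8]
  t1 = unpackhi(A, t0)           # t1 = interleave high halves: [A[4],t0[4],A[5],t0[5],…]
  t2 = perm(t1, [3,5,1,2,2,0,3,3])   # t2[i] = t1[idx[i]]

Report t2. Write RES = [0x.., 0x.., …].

  t0: 77 6f 41 eb 3e d5 b4 0a
  t1: 77 3e 6f d5 41 b4 eb 0a
  t2: d5 b4 3e 6f 6f 77 d5 d5

RES = [ 0xd5  0xb4  0x3e  0x6f  0x6f  0x77  0xd5  0xd5 ]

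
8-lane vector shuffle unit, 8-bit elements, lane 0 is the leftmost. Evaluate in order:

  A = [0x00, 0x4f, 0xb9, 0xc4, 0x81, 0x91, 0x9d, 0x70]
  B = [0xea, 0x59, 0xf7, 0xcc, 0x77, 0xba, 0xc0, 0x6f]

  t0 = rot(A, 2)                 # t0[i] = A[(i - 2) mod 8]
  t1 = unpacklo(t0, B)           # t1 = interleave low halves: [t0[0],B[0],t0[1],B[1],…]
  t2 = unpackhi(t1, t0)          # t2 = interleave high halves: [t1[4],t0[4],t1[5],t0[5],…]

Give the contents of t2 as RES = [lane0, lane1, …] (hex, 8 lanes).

t0 = [0x9d, 0x70, 0x00, 0x4f, 0xb9, 0xc4, 0x81, 0x91]
t1 = [0x9d, 0xea, 0x70, 0x59, 0x00, 0xf7, 0x4f, 0xcc]
t2 = [0x00, 0xb9, 0xf7, 0xc4, 0x4f, 0x81, 0xcc, 0x91]

RES = [0x00, 0xb9, 0xf7, 0xc4, 0x4f, 0x81, 0xcc, 0x91]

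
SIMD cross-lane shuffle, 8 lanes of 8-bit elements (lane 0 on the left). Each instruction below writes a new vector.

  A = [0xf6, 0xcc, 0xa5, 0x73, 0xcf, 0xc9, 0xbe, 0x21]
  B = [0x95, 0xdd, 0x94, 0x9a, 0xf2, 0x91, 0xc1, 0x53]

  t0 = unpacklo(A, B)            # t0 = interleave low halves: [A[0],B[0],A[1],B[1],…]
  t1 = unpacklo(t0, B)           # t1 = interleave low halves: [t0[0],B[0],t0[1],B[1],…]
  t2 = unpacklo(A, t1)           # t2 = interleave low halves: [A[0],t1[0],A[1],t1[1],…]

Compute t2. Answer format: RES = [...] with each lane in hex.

  t0: f6 95 cc dd a5 94 73 9a
  t1: f6 95 95 dd cc 94 dd 9a
  t2: f6 f6 cc 95 a5 95 73 dd

RES = [0xf6, 0xf6, 0xcc, 0x95, 0xa5, 0x95, 0x73, 0xdd]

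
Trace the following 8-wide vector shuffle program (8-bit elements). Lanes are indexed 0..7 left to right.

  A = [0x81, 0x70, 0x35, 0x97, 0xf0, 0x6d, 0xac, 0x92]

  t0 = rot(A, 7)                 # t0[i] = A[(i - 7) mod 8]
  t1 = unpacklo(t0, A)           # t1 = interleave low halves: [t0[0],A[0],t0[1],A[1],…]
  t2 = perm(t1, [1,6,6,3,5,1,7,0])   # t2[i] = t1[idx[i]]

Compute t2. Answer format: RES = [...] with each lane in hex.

RES = [ 0x81  0xf0  0xf0  0x70  0x35  0x81  0x97  0x70 ]

→ t0 |70|35|97|f0|6d|ac|92|81|
→ t1 |70|81|35|70|97|35|f0|97|
→ t2 |81|f0|f0|70|35|81|97|70|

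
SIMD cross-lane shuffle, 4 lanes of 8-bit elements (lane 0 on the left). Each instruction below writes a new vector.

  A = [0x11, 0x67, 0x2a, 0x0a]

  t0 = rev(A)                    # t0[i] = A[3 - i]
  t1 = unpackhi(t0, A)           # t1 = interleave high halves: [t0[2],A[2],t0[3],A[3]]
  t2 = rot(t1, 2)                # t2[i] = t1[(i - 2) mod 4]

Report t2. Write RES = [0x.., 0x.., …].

RES = [ 0x11  0x0a  0x67  0x2a ]

→ t0 |0a|2a|67|11|
→ t1 |67|2a|11|0a|
→ t2 |11|0a|67|2a|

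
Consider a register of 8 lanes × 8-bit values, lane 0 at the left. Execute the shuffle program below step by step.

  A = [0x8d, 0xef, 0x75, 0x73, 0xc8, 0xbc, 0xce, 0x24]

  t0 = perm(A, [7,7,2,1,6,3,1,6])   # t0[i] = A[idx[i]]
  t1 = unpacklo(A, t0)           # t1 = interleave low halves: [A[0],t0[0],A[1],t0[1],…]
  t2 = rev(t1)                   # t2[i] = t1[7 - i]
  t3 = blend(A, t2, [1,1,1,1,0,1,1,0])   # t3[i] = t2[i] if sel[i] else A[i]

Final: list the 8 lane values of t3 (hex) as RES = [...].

RES = [ 0xef  0x73  0x75  0x75  0xc8  0xef  0x24  0x24 ]

t0 = [0x24, 0x24, 0x75, 0xef, 0xce, 0x73, 0xef, 0xce]
t1 = [0x8d, 0x24, 0xef, 0x24, 0x75, 0x75, 0x73, 0xef]
t2 = [0xef, 0x73, 0x75, 0x75, 0x24, 0xef, 0x24, 0x8d]
t3 = [0xef, 0x73, 0x75, 0x75, 0xc8, 0xef, 0x24, 0x24]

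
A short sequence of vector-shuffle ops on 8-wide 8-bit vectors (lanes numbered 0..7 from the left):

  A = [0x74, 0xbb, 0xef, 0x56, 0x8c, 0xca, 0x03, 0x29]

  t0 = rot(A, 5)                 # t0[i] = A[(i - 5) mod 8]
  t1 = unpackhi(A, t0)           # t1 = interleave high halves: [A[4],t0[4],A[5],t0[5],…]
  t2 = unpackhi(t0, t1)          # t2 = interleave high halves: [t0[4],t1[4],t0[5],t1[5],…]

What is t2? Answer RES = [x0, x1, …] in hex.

RES = [0x29, 0x03, 0x74, 0xbb, 0xbb, 0x29, 0xef, 0xef]

→ t0 |56|8c|ca|03|29|74|bb|ef|
→ t1 |8c|29|ca|74|03|bb|29|ef|
→ t2 |29|03|74|bb|bb|29|ef|ef|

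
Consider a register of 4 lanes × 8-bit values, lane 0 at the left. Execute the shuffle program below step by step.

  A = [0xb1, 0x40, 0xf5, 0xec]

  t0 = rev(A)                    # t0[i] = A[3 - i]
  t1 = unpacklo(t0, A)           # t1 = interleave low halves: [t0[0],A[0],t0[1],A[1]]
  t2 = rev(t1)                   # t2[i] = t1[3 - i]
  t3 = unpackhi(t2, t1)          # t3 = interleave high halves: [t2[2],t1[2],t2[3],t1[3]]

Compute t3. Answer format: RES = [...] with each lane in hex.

RES = [0xb1, 0xf5, 0xec, 0x40]

→ t0 |ec|f5|40|b1|
→ t1 |ec|b1|f5|40|
→ t2 |40|f5|b1|ec|
→ t3 |b1|f5|ec|40|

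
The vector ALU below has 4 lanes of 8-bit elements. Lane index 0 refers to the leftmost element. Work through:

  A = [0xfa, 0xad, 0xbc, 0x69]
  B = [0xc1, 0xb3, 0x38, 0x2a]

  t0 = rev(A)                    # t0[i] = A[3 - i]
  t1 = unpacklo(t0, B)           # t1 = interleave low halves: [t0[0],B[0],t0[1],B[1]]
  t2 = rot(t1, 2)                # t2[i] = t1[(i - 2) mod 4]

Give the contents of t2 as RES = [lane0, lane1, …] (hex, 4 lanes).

  t0: 69 bc ad fa
  t1: 69 c1 bc b3
  t2: bc b3 69 c1

RES = [ 0xbc  0xb3  0x69  0xc1 ]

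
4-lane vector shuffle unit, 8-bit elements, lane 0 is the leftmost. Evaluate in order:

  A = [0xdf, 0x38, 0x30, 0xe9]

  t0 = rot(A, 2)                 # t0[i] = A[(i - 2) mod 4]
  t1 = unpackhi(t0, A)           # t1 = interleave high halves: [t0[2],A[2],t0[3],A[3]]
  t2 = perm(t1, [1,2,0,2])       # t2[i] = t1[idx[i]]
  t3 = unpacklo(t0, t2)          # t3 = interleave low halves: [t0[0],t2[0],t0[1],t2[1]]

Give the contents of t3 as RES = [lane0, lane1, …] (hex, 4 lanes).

RES = [ 0x30  0x30  0xe9  0x38 ]

t0 = [0x30, 0xe9, 0xdf, 0x38]
t1 = [0xdf, 0x30, 0x38, 0xe9]
t2 = [0x30, 0x38, 0xdf, 0x38]
t3 = [0x30, 0x30, 0xe9, 0x38]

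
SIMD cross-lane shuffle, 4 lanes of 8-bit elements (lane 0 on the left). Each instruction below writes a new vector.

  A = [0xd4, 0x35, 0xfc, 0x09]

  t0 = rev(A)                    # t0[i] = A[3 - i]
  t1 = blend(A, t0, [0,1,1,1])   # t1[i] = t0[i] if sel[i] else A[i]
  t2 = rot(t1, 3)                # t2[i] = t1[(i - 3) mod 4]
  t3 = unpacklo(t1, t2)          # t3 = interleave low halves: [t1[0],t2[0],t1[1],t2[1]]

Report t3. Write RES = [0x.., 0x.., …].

RES = [0xd4, 0xfc, 0xfc, 0x35]

  t0: 09 fc 35 d4
  t1: d4 fc 35 d4
  t2: fc 35 d4 d4
  t3: d4 fc fc 35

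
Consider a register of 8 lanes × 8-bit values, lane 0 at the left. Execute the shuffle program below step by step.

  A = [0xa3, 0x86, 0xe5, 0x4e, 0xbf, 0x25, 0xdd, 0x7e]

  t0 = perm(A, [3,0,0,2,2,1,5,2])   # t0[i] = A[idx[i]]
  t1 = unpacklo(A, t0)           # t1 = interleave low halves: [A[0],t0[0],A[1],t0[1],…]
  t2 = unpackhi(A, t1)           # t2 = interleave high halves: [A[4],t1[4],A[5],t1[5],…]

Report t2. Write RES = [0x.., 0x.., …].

t0 = [0x4e, 0xa3, 0xa3, 0xe5, 0xe5, 0x86, 0x25, 0xe5]
t1 = [0xa3, 0x4e, 0x86, 0xa3, 0xe5, 0xa3, 0x4e, 0xe5]
t2 = [0xbf, 0xe5, 0x25, 0xa3, 0xdd, 0x4e, 0x7e, 0xe5]

RES = [0xbf, 0xe5, 0x25, 0xa3, 0xdd, 0x4e, 0x7e, 0xe5]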